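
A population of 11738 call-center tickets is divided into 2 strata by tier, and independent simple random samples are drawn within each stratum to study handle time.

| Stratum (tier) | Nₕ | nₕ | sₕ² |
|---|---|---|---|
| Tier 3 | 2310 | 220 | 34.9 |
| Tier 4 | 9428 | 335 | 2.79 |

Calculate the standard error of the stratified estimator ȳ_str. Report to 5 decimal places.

Var(ȳ_str) = Σₕ Wₕ²(1 − fₕ)sₕ²/nₕ with Wₕ = Nₕ/N, N = 11738.
Tier 3: Wₕ = 0.19679673; term = 0.19679673²·(1 − 0.09523810)·34.9/220 = 0.0055586944.
Tier 4: Wₕ = 0.80320327; term = 0.80320327²·(1 − 0.03553246)·2.79/335 = 0.0051820065.
Sum = 0.010740701.
SE = √(0.010740701) = 0.10364.

0.10364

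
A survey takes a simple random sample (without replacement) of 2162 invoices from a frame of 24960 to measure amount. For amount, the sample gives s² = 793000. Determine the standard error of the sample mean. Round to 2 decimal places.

Under SRS without replacement, Var(ȳ) = (1 − f)·s²/n with f = n/N = 2162/24960 = 0.08661859.
Var(ȳ) = (1 − 0.08661859)·793000/2162 = 0.91338141·366.79001 = 335.01918.
SE(ȳ) = √(335.01918) = 18.30.

18.30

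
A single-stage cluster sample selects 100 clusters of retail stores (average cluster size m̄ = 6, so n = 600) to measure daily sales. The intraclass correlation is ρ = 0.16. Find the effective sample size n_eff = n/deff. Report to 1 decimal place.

333.3

deff = 1 + (6 − 1)·0.16 = 1 + 0.8 = 1.8.
n_eff = 600 / 1.8 = 333.3.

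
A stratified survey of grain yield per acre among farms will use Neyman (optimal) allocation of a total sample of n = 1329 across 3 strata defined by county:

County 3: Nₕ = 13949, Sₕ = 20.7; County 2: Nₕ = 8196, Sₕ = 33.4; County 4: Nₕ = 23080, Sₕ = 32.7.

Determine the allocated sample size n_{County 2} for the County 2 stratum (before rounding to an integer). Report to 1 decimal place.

Neyman allocation: nₕ = n·NₕSₕ / Σⱼ NⱼSⱼ.
Σ NⱼSⱼ = 13949·20.7 + 8196·33.4 + 23080·32.7 = 1.3172067 × 10^6.
n_{County 2} = 1329·8196·33.4 / (1.3172067 × 10^6) = 276.2.

276.2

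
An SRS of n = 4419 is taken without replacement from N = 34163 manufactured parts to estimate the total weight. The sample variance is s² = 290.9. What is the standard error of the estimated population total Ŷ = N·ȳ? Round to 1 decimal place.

Var(Ŷ) = N²·Var(ȳ) = N²·(1 − n/N)·s²/n.
f = 4419/34163 = 0.12935047; Var(ȳ) = 0.87064953·290.9/4419 = 0.057314313.
Var(Ŷ) = 34163² · 0.057314313 = 6.689214 × 10^7.
SE(Ŷ) = √(6.689214 × 10^7) = 8178.8.

8178.8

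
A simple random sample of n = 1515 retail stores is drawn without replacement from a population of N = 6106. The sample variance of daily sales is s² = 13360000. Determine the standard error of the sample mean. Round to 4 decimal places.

81.4277

Under SRS without replacement, Var(ȳ) = (1 − f)·s²/n with f = n/N = 1515/6106 = 0.24811661.
Var(ȳ) = (1 − 0.24811661)·13360000/1515 = 0.75188339·8818.4818 = 6630.4701.
SE(ȳ) = √(6630.4701) = 81.4277.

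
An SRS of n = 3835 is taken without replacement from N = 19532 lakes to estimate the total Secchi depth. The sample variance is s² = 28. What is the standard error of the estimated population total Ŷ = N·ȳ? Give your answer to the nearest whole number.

1496

Var(Ŷ) = N²·Var(ȳ) = N²·(1 − n/N)·s²/n.
f = 3835/19532 = 0.19634446; Var(ȳ) = 0.80365554·28/3835 = 0.0058676285.
Var(Ŷ) = 19532² · 0.0058676285 = 2.2384945 × 10^6.
SE(Ŷ) = √(2.2384945 × 10^6) = 1496.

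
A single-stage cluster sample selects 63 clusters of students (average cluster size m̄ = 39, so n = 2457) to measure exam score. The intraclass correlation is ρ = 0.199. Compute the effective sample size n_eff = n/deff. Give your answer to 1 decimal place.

287.0

deff = 1 + (39 − 1)·0.199 = 1 + 7.562 = 8.562.
n_eff = 2457 / 8.562 = 287.0.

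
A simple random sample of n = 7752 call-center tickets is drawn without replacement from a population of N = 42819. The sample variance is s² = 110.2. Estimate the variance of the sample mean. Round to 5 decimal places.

Under SRS without replacement, Var(ȳ) = (1 − f)·s²/n with f = n/N = 7752/42819 = 0.18104113.
Var(ȳ) = (1 − 0.18104113)·110.2/7752 = 0.81895887·0.014215686 = 0.011642062.

0.01164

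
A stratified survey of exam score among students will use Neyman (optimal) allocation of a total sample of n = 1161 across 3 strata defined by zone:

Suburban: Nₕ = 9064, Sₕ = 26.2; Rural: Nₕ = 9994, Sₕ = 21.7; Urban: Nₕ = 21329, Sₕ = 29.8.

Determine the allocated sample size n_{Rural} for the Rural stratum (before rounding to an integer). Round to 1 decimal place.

231.0

Neyman allocation: nₕ = n·NₕSₕ / Σⱼ NⱼSⱼ.
Σ NⱼSⱼ = 9064·26.2 + 9994·21.7 + 21329·29.8 = 1.0899508 × 10^6.
n_{Rural} = 1161·9994·21.7 / (1.0899508 × 10^6) = 231.0.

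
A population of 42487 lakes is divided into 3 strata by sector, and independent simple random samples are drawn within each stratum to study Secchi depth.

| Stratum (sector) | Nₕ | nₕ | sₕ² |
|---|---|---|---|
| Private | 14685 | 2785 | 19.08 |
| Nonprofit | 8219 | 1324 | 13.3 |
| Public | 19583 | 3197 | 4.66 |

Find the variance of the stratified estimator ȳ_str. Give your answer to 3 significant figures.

0.00124

Var(ȳ_str) = Σₕ Wₕ²(1 − fₕ)sₕ²/nₕ with Wₕ = Nₕ/N, N = 42487.
Private: Wₕ = 0.34563514; term = 0.34563514²·(1 − 0.18964930)·19.08/2785 = 6.6322662 × 10^-4.
Nonprofit: Wₕ = 0.19344741; term = 0.19344741²·(1 − 0.16109016)·13.3/1324 = 3.1535867 × 10^-4.
Public: Wₕ = 0.46091746; term = 0.46091746²·(1 − 0.16325384)·4.66/3197 = 2.5910949 × 10^-4.
Sum = 0.0012376948.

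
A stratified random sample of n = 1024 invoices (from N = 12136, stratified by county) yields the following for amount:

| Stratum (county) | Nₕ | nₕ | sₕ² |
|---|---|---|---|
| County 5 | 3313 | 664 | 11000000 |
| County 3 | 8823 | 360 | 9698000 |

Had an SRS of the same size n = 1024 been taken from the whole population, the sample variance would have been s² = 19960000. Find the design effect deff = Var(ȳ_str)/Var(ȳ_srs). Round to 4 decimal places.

Var(ȳ_str) = Σ Wₕ²(1−fₕ)sₕ²/nₕ with Wₕ = Nₕ/12136:
  County 5: (3313/12136)²·(1−664/3313)·11000000/664 = 987.13571
  County 3: (8823/12136)²·(1−360/8823)·9698000/360 = 13657.436
  → Var(ȳ_str) = 14644.572.
Var(ȳ_srs) = (1 − 1024/12136)·19960000/1024 = 17847.494.
deff = 14644.572 / 17847.494 = 0.8205.

0.8205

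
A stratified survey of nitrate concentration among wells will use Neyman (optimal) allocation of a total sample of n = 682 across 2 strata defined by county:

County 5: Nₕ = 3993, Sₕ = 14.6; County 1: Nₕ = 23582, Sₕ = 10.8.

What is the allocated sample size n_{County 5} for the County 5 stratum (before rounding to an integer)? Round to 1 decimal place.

Neyman allocation: nₕ = n·NₕSₕ / Σⱼ NⱼSⱼ.
Σ NⱼSⱼ = 3993·14.6 + 23582·10.8 = 312983.4.
n_{County 5} = 682·3993·14.6 / 312983.4 = 127.0.

127.0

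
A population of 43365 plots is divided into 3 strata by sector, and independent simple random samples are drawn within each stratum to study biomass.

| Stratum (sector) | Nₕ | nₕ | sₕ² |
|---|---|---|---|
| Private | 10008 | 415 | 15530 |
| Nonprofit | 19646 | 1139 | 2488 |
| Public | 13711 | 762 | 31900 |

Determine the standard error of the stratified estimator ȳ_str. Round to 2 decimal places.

Var(ȳ_str) = Σₕ Wₕ²(1 − fₕ)sₕ²/nₕ with Wₕ = Nₕ/N, N = 43365.
Private: Wₕ = 0.23078520; term = 0.23078520²·(1 − 0.04146683)·15530/415 = 1.9104972.
Nonprofit: Wₕ = 0.45303816; term = 0.45303816²·(1 − 0.05797618)·2488/1139 = 0.42233601.
Public: Wₕ = 0.31617664; term = 0.31617664²·(1 − 0.05557582)·31900/762 = 3.9524135.
Sum = 6.2852467.
SE = √(6.2852467) = 2.51.

2.51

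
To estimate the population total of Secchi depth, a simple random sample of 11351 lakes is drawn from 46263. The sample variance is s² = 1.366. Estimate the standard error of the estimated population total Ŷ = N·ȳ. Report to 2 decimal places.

Var(Ŷ) = N²·Var(ȳ) = N²·(1 − n/N)·s²/n.
f = 11351/46263 = 0.24535806; Var(ȳ) = 0.75464194·1.366/11351 = 9.0814984 × 10^-5.
Var(Ŷ) = 46263² · (9.0814984 × 10^-5) = 194368.15.
SE(Ŷ) = √(194368.15) = 440.87.

440.87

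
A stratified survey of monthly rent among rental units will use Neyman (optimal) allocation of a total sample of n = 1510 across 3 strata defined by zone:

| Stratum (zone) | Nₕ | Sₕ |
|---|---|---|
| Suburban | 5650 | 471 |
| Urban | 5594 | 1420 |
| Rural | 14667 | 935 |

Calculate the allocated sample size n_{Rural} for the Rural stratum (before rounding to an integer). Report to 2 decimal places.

Neyman allocation: nₕ = n·NₕSₕ / Σⱼ NⱼSⱼ.
Σ NⱼSⱼ = 5650·471 + 5594·1420 + 14667·935 = 2.4318275 × 10^7.
n_{Rural} = 1510·14667·935 / (2.4318275 × 10^7) = 851.52.

851.52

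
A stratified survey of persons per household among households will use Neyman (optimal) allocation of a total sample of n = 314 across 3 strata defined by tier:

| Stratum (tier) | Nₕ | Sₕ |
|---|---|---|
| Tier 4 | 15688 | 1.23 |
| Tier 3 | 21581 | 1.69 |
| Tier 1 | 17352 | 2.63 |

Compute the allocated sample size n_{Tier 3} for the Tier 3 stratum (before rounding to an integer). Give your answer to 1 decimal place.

Neyman allocation: nₕ = n·NₕSₕ / Σⱼ NⱼSⱼ.
Σ NⱼSⱼ = 15688·1.23 + 21581·1.69 + 17352·2.63 = 101403.89.
n_{Tier 3} = 314·21581·1.69 / 101403.89 = 112.9.

112.9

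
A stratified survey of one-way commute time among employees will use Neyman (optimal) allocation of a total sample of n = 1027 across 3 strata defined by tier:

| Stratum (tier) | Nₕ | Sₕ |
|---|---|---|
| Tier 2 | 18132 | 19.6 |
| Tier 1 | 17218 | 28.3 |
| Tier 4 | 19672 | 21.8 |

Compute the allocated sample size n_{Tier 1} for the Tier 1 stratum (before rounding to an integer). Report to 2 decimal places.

393.57

Neyman allocation: nₕ = n·NₕSₕ / Σⱼ NⱼSⱼ.
Σ NⱼSⱼ = 18132·19.6 + 17218·28.3 + 19672·21.8 = 1.2715062 × 10^6.
n_{Tier 1} = 1027·17218·28.3 / (1.2715062 × 10^6) = 393.57.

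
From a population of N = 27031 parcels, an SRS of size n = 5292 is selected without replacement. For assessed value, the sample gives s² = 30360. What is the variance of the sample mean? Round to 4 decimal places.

Under SRS without replacement, Var(ȳ) = (1 − f)·s²/n with f = n/N = 5292/27031 = 0.19577522.
Var(ȳ) = (1 − 0.19577522)·30360/5292 = 0.80422478·5.7369615 = 4.6138066.

4.6138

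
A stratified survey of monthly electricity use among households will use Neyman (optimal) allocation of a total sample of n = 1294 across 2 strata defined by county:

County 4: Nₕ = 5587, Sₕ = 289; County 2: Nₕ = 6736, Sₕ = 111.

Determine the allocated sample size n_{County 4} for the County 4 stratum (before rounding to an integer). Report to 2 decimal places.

Neyman allocation: nₕ = n·NₕSₕ / Σⱼ NⱼSⱼ.
Σ NⱼSⱼ = 5587·289 + 6736·111 = 2.362339 × 10^6.
n_{County 4} = 1294·5587·289 / (2.362339 × 10^6) = 884.44.

884.44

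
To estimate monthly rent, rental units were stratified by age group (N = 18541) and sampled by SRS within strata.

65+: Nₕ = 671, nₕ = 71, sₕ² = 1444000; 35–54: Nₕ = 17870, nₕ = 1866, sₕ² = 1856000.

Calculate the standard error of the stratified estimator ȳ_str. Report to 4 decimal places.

Var(ȳ_str) = Σₕ Wₕ²(1 − fₕ)sₕ²/nₕ with Wₕ = Nₕ/N, N = 18541.
65+: Wₕ = 0.03619007; term = 0.03619007²·(1 − 0.10581222)·1444000/71 = 23.818604.
35–54: Wₕ = 0.96380993; term = 0.96380993²·(1 − 0.10442082)·1856000/1866 = 827.47164.
Sum = 851.29024.
SE = √(851.29024) = 29.1769.

29.1769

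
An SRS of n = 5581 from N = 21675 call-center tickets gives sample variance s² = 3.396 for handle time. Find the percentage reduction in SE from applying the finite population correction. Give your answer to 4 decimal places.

13.8307

f = n/N = 5581/21675 = 0.25748558.
SE_no-fpc = √(s²/n) = 0.024667653; SE_fpc = √((1−f)s²/n) = 0.021255938.
Ratio = √(1−f) = 0.86169276. Reduction = 100·(1 − 0.86169276) = 13.8307%.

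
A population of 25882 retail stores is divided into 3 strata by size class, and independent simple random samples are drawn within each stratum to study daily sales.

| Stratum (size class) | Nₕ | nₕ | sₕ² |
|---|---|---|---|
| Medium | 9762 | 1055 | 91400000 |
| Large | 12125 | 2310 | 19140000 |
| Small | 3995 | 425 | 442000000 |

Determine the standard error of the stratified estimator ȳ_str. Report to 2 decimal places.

Var(ȳ_str) = Σₕ Wₕ²(1 − fₕ)sₕ²/nₕ with Wₕ = Nₕ/N, N = 25882.
Medium: Wₕ = 0.37717333; term = 0.37717333²·(1 − 0.10807212)·91400000/1055 = 10992.726.
Large: Wₕ = 0.46847230; term = 0.46847230²·(1 − 0.19051546)·19140000/2310 = 1471.995.
Small: Wₕ = 0.15435438; term = 0.15435438²·(1 − 0.10638298)·442000000/425 = 22142.297.
Sum = 34607.018.
SE = √(34607.018) = 186.03.

186.03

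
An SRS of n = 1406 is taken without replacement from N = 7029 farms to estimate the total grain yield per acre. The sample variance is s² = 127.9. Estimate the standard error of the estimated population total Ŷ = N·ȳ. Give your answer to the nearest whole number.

1896

Var(Ŷ) = N²·Var(ȳ) = N²·(1 − n/N)·s²/n.
f = 1406/7029 = 0.20002845; Var(ȳ) = 0.79997155·127.9/1406 = 0.072771238.
Var(Ŷ) = 7029² · 0.072771238 = 3.595397 × 10^6.
SE(Ŷ) = √(3.595397 × 10^6) = 1896.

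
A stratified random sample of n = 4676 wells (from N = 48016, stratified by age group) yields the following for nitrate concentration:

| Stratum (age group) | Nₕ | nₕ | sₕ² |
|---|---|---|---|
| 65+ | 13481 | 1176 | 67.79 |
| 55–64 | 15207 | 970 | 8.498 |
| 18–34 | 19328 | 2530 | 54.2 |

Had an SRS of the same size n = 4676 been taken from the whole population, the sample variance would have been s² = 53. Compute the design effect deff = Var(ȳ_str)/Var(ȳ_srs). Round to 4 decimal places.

0.7807

Var(ȳ_str) = Σ Wₕ²(1−fₕ)sₕ²/nₕ with Wₕ = Nₕ/48016:
  65+: (13481/48016)²·(1−1176/13481)·67.79/1176 = 0.0041475352
  55–64: (15207/48016)²·(1−970/15207)·8.498/970 = 8.2268782 × 10^-4
  18–34: (19328/48016)²·(1−2530/19328)·54.2/2530 = 0.0030168332
  → Var(ȳ_str) = 0.0079870562.
Var(ȳ_srs) = (1 − 4676/48016)·53/4676 = 0.010230675.
deff = 0.0079870562 / 0.010230675 = 0.7807.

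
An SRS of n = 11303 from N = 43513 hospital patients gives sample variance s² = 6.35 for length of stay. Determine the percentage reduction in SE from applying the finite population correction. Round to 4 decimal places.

13.9629

f = n/N = 11303/43513 = 0.25976145.
SE_no-fpc = √(s²/n) = 0.023702273; SE_fpc = √((1−f)s²/n) = 0.020392752.
Ratio = √(1−f) = 0.86037117. Reduction = 100·(1 − 0.86037117) = 13.9629%.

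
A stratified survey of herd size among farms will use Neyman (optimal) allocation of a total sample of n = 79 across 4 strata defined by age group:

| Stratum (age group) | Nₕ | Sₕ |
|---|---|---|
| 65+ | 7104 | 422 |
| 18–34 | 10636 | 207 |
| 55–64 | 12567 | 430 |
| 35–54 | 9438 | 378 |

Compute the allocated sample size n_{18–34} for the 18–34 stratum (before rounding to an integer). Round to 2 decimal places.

12.27

Neyman allocation: nₕ = n·NₕSₕ / Σⱼ NⱼSⱼ.
Σ NⱼSⱼ = 7104·422 + 10636·207 + 12567·430 + 9438·378 = 1.4170914 × 10^7.
n_{18–34} = 79·10636·207 / (1.4170914 × 10^7) = 12.27.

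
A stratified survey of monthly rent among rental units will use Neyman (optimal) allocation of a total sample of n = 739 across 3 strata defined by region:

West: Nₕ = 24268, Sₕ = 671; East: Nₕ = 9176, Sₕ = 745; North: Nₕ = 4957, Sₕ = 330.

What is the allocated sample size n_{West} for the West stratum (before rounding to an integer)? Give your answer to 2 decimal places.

Neyman allocation: nₕ = n·NₕSₕ / Σⱼ NⱼSⱼ.
Σ NⱼSⱼ = 24268·671 + 9176·745 + 4957·330 = 2.4755758 × 10^7.
n_{West} = 739·24268·671 / (2.4755758 × 10^7) = 486.10.

486.10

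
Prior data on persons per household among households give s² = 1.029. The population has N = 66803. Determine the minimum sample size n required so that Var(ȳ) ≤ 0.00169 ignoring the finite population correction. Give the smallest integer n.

609

Without fpc, n₀ = s²/D = 1.029/0.00169 = 608.8757.
Rounding up, n = 609.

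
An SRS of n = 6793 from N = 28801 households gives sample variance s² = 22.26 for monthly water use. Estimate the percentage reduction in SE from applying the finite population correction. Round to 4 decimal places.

12.5849

f = n/N = 6793/28801 = 0.23585987.
SE_no-fpc = √(s²/n) = 0.057244237; SE_fpc = √((1−f)s²/n) = 0.050040113.
Ratio = √(1−f) = 0.87415109. Reduction = 100·(1 − 0.87415109) = 12.5849%.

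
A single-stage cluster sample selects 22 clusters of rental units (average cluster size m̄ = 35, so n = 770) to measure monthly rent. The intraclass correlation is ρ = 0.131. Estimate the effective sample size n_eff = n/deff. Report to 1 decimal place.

deff = 1 + (35 − 1)·0.131 = 1 + 4.454 = 5.454.
n_eff = 770 / 5.454 = 141.2.

141.2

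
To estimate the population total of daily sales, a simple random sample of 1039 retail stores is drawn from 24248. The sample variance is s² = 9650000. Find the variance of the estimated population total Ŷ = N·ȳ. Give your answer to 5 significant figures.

Var(Ŷ) = N²·Var(ȳ) = N²·(1 − n/N)·s²/n.
f = 1039/24248 = 0.04284889; Var(ȳ) = 0.95715111·9650000/1039 = 8889.8057.
Var(Ŷ) = 24248² · 8889.8057 = 5.2268991 × 10^12.

5.2269 × 10^12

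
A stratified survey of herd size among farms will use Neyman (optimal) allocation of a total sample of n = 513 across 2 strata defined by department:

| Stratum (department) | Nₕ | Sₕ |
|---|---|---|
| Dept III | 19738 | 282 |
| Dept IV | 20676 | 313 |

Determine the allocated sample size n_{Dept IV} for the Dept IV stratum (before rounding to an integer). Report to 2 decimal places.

Neyman allocation: nₕ = n·NₕSₕ / Σⱼ NⱼSⱼ.
Σ NⱼSⱼ = 19738·282 + 20676·313 = 1.2037704 × 10^7.
n_{Dept IV} = 513·20676·313 / (1.2037704 × 10^7) = 275.79.

275.79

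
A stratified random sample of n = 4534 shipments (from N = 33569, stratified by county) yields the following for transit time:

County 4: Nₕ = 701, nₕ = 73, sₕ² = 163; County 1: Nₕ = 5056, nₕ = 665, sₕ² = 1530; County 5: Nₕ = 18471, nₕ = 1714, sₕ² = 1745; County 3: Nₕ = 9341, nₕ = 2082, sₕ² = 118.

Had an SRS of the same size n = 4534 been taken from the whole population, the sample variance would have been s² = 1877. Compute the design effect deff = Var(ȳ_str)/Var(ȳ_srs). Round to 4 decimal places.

Var(ȳ_str) = Σ Wₕ²(1−fₕ)sₕ²/nₕ with Wₕ = Nₕ/33569:
  County 4: (701/33569)²·(1−73/701)·163/73 = 8.7229945 × 10^-4
  County 1: (5056/33569)²·(1−665/5056)·1530/665 = 0.045327679
  County 5: (18471/33569)²·(1−1714/18471)·1745/1714 = 0.2796369
  County 3: (9341/33569)²·(1−2082/9341)·118/2082 = 0.0034103162
  → Var(ȳ_str) = 0.32924719.
Var(ȳ_srs) = (1 − 4534/33569)·1877/4534 = 0.35806855.
deff = 0.32924719 / 0.35806855 = 0.9195.

0.9195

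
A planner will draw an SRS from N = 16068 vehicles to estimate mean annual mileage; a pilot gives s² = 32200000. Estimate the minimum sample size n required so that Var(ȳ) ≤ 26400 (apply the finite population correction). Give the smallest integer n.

Without fpc, n₀ = s²/D = 32200000/26400 = 1219.6970.
With fpc, (1 − n/N)·s²/n ≤ D requires n ≥ n₀/(1 + n₀/N) = 1219.6970/(1 + 1219.6970/16068) = 1133.6439.
Rounding up, n = 1134.

1134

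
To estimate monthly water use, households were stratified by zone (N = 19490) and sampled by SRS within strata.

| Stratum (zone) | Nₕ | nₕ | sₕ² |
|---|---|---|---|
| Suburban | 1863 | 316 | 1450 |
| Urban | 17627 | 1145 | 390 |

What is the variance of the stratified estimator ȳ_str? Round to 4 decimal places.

Var(ȳ_str) = Σₕ Wₕ²(1 − fₕ)sₕ²/nₕ with Wₕ = Nₕ/N, N = 19490.
Suburban: Wₕ = 0.09558748; term = 0.09558748²·(1 − 0.16961889)·1450/316 = 0.03481452.
Urban: Wₕ = 0.90441252; term = 0.90441252²·(1 − 0.06495717)·390/1145 = 0.26050961.
Sum = 0.29532413.

0.2953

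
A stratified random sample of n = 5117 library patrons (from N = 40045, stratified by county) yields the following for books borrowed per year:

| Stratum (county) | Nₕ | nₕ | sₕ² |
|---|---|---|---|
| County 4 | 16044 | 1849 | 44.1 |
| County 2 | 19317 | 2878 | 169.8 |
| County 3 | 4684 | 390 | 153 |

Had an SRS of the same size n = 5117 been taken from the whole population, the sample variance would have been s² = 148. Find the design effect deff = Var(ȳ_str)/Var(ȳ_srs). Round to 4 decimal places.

0.7924

Var(ȳ_str) = Σ Wₕ²(1−fₕ)sₕ²/nₕ with Wₕ = Nₕ/40045:
  County 4: (16044/40045)²·(1−1849/16044)·44.1/1849 = 0.0033872959
  County 2: (19317/40045)²·(1−2878/19317)·169.8/2878 = 0.011683296
  County 3: (4684/40045)²·(1−390/4684)·153/390 = 0.0049204991
  → Var(ȳ_str) = 0.019991091.
Var(ȳ_srs) = (1 − 5117/40045)·148/5117 = 0.025227355.
deff = 0.019991091 / 0.025227355 = 0.7924.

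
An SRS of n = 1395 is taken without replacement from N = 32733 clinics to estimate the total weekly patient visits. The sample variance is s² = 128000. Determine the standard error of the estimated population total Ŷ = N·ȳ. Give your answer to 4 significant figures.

306800

Var(Ŷ) = N²·Var(ȳ) = N²·(1 − n/N)·s²/n.
f = 1395/32733 = 0.04261754; Var(ȳ) = 0.95738246·128000/1395 = 87.845846.
Var(Ŷ) = 32733² · 87.845846 = 9.4122369 × 10^10.
SE(Ŷ) = √(9.4122369 × 10^10) = 306800.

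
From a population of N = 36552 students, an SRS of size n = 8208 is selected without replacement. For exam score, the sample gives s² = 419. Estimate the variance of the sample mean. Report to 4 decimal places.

0.0396

Under SRS without replacement, Var(ȳ) = (1 − f)·s²/n with f = n/N = 8208/36552 = 0.22455680.
Var(ȳ) = (1 − 0.22455680)·419/8208 = 0.77544320·0.051047758 = 0.039584637.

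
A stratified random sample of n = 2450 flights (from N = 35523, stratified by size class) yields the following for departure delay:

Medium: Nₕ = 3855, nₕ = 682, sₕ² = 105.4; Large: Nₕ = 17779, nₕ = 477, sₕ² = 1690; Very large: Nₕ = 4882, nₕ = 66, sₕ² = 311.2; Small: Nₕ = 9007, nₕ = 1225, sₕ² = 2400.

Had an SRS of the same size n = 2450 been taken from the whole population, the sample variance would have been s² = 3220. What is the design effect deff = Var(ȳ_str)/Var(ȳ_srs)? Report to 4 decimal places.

0.8678

Var(ȳ_str) = Σ Wₕ²(1−fₕ)sₕ²/nₕ with Wₕ = Nₕ/35523:
  Medium: (3855/35523)²·(1−682/3855)·105.4/682 = 0.0014980676
  Large: (17779/35523)²·(1−477/17779)·1690/477 = 0.86367966
  Very large: (4882/35523)²·(1−66/4882)·311.2/66 = 0.087853817
  Small: (9007/35523)²·(1−1225/9007)·2400/1225 = 0.10882465
  → Var(ȳ_str) = 1.0618562.
Var(ȳ_srs) = (1 − 2450/35523)·3220/2450 = 1.2236402.
deff = 1.0618562 / 1.2236402 = 0.8678.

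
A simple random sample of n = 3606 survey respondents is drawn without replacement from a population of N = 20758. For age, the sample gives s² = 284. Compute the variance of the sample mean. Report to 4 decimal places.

0.0651

Under SRS without replacement, Var(ȳ) = (1 − f)·s²/n with f = n/N = 3606/20758 = 0.17371616.
Var(ȳ) = (1 − 0.17371616)·284/3606 = 0.82628384·0.078757626 = 0.065076154.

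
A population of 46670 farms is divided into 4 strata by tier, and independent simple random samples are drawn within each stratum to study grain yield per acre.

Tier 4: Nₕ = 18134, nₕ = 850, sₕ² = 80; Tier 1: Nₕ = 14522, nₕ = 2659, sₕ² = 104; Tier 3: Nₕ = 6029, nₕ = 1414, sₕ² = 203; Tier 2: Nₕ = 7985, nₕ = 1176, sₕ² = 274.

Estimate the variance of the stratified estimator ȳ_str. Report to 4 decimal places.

0.0243

Var(ȳ_str) = Σₕ Wₕ²(1 − fₕ)sₕ²/nₕ with Wₕ = Nₕ/N, N = 46670.
Tier 4: Wₕ = 0.38855796; term = 0.38855796²·(1 − 0.04687328)·80/850 = 0.013543575.
Tier 1: Wₕ = 0.31116349; term = 0.31116349²·(1 − 0.18310150)·104/2659 = 0.003093573.
Tier 3: Wₕ = 0.12918363; term = 0.12918363²·(1 − 0.23453309)·203/1414 = 0.0018339522.
Tier 2: Wₕ = 0.17109492; term = 0.17109492²·(1 − 0.14727614)·274/1176 = 0.00581602.
Sum = 0.02428712.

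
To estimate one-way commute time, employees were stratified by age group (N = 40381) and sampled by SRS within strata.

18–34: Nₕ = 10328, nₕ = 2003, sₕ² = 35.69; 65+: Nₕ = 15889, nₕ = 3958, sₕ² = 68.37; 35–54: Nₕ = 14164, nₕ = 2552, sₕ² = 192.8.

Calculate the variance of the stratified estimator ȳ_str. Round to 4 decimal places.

0.0106

Var(ȳ_str) = Σₕ Wₕ²(1 − fₕ)sₕ²/nₕ with Wₕ = Nₕ/N, N = 40381.
18–34: Wₕ = 0.25576385; term = 0.25576385²·(1 − 0.19393881)·35.69/2003 = 9.3953277 × 10^-4.
65+: Wₕ = 0.39347713; term = 0.39347713²·(1 − 0.24910315)·68.37/3958 = 0.0020082097.
35–54: Wₕ = 0.35075902; term = 0.35075902²·(1 − 0.18017509)·192.8/2552 = 0.0076201789.
Sum = 0.010567921.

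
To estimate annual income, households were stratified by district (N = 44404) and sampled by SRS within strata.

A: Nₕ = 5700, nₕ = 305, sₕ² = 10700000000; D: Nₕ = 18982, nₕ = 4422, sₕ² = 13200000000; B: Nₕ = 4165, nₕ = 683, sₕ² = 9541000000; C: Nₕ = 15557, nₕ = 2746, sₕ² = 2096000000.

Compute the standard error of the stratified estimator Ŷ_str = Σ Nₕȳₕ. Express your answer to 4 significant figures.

4.752 × 10^7

Var(Ŷ_str) = Σₕ Nₕ²(1 − fₕ)sₕ²/nₕ.
A: 5700²·(1 − 305/5700)·10700000000/305 = 1.0788231 × 10^15.
D: 18982²·(1 − 4422/18982)·13200000000/4422 = 8.2500872 × 10^14.
B: 4165²·(1 − 683/4165)·9541000000/683 = 2.0258951 × 10^14.
C: 15557²·(1 − 2746/15557)·2096000000/2746 = 1.5212466 × 10^14.
Sum = 2.258546 × 10^15.
SE = √(2.258546 × 10^15) = 4.752 × 10^7.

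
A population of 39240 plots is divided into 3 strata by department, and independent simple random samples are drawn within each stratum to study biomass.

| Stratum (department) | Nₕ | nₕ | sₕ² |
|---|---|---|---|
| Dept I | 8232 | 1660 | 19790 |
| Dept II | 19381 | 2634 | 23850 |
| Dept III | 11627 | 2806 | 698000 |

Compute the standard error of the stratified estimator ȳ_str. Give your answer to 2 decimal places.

4.35

Var(ȳ_str) = Σₕ Wₕ²(1 − fₕ)sₕ²/nₕ with Wₕ = Nₕ/N, N = 39240.
Dept I: Wₕ = 0.20978593; term = 0.20978593²·(1 − 0.20165209)·19790/1660 = 0.41887325.
Dept II: Wₕ = 0.49390928; term = 0.49390928²·(1 − 0.13590630)·23850/2634 = 1.9086567.
Dept III: Wₕ = 0.29630479; term = 0.29630479²·(1 − 0.24133482)·698000/2806 = 16.56896.
Sum = 18.89649.
SE = √(18.89649) = 4.35.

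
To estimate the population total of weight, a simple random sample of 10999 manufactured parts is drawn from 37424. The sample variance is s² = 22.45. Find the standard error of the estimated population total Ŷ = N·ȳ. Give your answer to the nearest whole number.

Var(Ŷ) = N²·Var(ȳ) = N²·(1 − n/N)·s²/n.
f = 10999/37424 = 0.29390231; Var(ȳ) = 0.70609769·22.45/10999 = 0.0014412122.
Var(Ŷ) = 37424² · 0.0014412122 = 2.0184981 × 10^6.
SE(Ŷ) = √(2.0184981 × 10^6) = 1421.

1421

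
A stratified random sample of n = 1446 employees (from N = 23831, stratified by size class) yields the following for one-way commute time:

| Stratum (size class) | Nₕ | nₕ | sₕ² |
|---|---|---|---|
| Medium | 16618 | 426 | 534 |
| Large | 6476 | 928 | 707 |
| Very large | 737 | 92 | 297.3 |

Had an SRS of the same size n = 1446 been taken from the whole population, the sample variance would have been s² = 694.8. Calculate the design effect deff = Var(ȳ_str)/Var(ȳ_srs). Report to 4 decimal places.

Var(ȳ_str) = Σ Wₕ²(1−fₕ)sₕ²/nₕ with Wₕ = Nₕ/23831:
  Medium: (16618/23831)²·(1−426/16618)·534/426 = 0.59391785
  Large: (6476/23831)²·(1−928/6476)·707/928 = 0.048198131
  Very large: (737/23831)²·(1−92/737)·297.3/92 = 0.0027048909
  → Var(ȳ_str) = 0.64482087.
Var(ȳ_srs) = (1 − 1446/23831)·694.8/1446 = 0.45134262.
deff = 0.64482087 / 0.45134262 = 1.4287.

1.4287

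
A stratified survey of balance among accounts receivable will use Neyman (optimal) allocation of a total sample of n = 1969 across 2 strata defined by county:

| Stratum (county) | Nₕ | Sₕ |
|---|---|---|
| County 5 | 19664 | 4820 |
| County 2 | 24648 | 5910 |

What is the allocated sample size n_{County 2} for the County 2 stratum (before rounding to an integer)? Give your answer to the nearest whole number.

1193

Neyman allocation: nₕ = n·NₕSₕ / Σⱼ NⱼSⱼ.
Σ NⱼSⱼ = 19664·4820 + 24648·5910 = 2.4045016 × 10^8.
n_{County 2} = 1969·24648·5910 / (2.4045016 × 10^8) = 1193.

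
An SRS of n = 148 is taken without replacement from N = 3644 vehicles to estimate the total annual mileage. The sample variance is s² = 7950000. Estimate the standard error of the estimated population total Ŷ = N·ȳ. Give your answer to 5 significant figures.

827230

Var(Ŷ) = N²·Var(ȳ) = N²·(1 − n/N)·s²/n.
f = 148/3644 = 0.04061471; Var(ȳ) = 0.95938529·7950000/148 = 51534.548.
Var(Ŷ) = 3644² · 51534.548 = 6.8431366 × 10^11.
SE(Ŷ) = √(6.8431366 × 10^11) = 827230.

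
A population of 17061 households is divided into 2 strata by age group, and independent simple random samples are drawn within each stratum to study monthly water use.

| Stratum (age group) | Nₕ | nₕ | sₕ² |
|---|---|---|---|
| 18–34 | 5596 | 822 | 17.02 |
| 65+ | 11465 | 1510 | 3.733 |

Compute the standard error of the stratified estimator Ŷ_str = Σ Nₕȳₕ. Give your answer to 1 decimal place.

914.0

Var(Ŷ_str) = Σₕ Nₕ²(1 − fₕ)sₕ²/nₕ.
18–34: 5596²·(1 − 822/5596)·17.02/822 = 553156.29.
65+: 11465²·(1 − 1510/11465)·3.733/1510 = 282160.6.
Sum = 835316.89.
SE = √(835316.89) = 914.0.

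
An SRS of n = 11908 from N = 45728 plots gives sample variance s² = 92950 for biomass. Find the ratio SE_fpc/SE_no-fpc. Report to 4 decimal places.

0.8600

f = n/N = 11908/45728 = 0.26040938.
SE_no-fpc = √(s²/n) = 2.7938641; SE_fpc = √((1−f)s²/n) = 2.4027079.
Ratio = √(1−f) = 0.85999455.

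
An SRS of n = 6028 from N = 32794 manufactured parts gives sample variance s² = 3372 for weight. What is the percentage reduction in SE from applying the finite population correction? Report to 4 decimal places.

9.6570

f = n/N = 6028/32794 = 0.18381411.
SE_no-fpc = √(s²/n) = 0.74792347; SE_fpc = √((1−f)s²/n) = 0.67569655.
Ratio = √(1−f) = 0.90343007. Reduction = 100·(1 − 0.90343007) = 9.6570%.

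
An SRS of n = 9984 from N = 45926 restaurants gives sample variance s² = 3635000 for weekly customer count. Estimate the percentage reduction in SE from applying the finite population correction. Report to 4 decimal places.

11.5349

f = n/N = 9984/45926 = 0.21739320.
SE_no-fpc = √(s²/n) = 19.080947; SE_fpc = √((1−f)s²/n) = 16.879972.
Ratio = √(1−f) = 0.88465067. Reduction = 100·(1 − 0.88465067) = 11.5349%.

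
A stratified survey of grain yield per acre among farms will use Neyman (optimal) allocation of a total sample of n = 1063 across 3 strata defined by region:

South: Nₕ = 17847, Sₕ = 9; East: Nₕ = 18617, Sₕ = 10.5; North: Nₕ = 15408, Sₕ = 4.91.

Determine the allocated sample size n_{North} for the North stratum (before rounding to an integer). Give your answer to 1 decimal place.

Neyman allocation: nₕ = n·NₕSₕ / Σⱼ NⱼSⱼ.
Σ NⱼSⱼ = 17847·9 + 18617·10.5 + 15408·4.91 = 431754.78.
n_{North} = 1063·15408·4.91 / 431754.78 = 186.3.

186.3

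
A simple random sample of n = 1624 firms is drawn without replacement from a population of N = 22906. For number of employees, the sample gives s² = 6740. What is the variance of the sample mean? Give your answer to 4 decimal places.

Under SRS without replacement, Var(ȳ) = (1 − f)·s²/n with f = n/N = 1624/22906 = 0.07089845.
Var(ȳ) = (1 − 0.07089845)·6740/1624 = 0.92910155·4.1502463 = 3.8560003.

3.8560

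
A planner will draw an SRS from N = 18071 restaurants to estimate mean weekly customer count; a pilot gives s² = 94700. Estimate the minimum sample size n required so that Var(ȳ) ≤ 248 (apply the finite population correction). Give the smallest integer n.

Without fpc, n₀ = s²/D = 94700/248 = 381.8548.
With fpc, (1 − n/N)·s²/n ≤ D requires n ≥ n₀/(1 + n₀/N) = 381.8548/(1 + 381.8548/18071) = 373.9529.
Rounding up, n = 374.

374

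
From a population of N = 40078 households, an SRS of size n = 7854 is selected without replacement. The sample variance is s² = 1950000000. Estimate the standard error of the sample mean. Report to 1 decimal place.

Under SRS without replacement, Var(ȳ) = (1 − f)·s²/n with f = n/N = 7854/40078 = 0.19596786.
Var(ȳ) = (1 − 0.19596786)·1950000000/7854 = 0.80403214·248281.13 = 199626.01.
SE(ȳ) = √(199626.01) = 446.8.

446.8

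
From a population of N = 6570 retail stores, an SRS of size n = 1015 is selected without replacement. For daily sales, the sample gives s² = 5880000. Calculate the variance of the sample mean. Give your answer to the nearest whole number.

4898

Under SRS without replacement, Var(ȳ) = (1 − f)·s²/n with f = n/N = 1015/6570 = 0.15449011.
Var(ȳ) = (1 − 0.15449011)·5880000/1015 = 0.84550989·5793.1034 = 4898.1263.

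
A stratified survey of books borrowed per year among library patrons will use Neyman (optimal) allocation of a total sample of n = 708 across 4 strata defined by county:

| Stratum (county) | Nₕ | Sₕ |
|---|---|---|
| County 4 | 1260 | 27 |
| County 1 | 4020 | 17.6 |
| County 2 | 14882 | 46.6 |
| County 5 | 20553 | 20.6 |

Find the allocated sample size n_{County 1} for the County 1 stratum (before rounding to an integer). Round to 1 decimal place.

41.0

Neyman allocation: nₕ = n·NₕSₕ / Σⱼ NⱼSⱼ.
Σ NⱼSⱼ = 1260·27 + 4020·17.6 + 14882·46.6 + 20553·20.6 = 1.221665 × 10^6.
n_{County 1} = 708·4020·17.6 / (1.221665 × 10^6) = 41.0.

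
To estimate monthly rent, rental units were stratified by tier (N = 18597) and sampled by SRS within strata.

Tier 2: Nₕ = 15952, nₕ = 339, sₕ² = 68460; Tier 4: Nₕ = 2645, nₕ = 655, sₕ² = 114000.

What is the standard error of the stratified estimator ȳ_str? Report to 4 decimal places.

Var(ȳ_str) = Σₕ Wₕ²(1 − fₕ)sₕ²/nₕ with Wₕ = Nₕ/N, N = 18597.
Tier 2: Wₕ = 0.85777276; term = 0.85777276²·(1 − 0.02125125)·68460/339 = 145.42964.
Tier 4: Wₕ = 0.14222724; term = 0.14222724²·(1 − 0.24763705)·114000/655 = 2.6488449.
Sum = 148.07848.
SE = √(148.07848) = 12.1688.

12.1688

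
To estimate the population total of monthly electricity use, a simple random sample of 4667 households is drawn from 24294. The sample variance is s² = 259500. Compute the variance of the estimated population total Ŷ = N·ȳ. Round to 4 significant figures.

2.651 × 10^10

Var(Ŷ) = N²·Var(ȳ) = N²·(1 − n/N)·s²/n.
f = 4667/24294 = 0.19210505; Var(ȳ) = 0.80789495·259500/4667 = 44.921521.
Var(Ŷ) = 24294² · 44.921521 = 2.6512611 × 10^10.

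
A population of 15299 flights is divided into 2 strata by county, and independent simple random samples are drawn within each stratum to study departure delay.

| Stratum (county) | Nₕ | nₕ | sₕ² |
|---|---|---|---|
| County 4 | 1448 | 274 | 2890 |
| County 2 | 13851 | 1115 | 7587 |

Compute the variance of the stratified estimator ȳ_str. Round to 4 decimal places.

5.2050

Var(ȳ_str) = Σₕ Wₕ²(1 − fₕ)sₕ²/nₕ with Wₕ = Nₕ/N, N = 15299.
County 4: Wₕ = 0.09464671; term = 0.09464671²·(1 − 0.18922652)·2890/274 = 0.076605129.
County 2: Wₕ = 0.90535329; term = 0.90535329²·(1 − 0.08049960)·7587/1115 = 5.1284167.
Sum = 5.2050218.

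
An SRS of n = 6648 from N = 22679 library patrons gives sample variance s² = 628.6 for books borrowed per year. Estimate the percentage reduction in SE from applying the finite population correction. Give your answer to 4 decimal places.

15.9247

f = n/N = 6648/22679 = 0.29313462.
SE_no-fpc = √(s²/n) = 0.30749757; SE_fpc = √((1−f)s²/n) = 0.25852946.
Ratio = √(1−f) = 0.84075287. Reduction = 100·(1 − 0.84075287) = 15.9247%.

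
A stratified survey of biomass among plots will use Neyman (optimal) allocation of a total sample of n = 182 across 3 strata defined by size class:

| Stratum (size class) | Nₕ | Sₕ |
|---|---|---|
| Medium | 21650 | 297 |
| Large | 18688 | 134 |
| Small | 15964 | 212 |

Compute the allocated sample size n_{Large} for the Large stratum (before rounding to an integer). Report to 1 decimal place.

37.0

Neyman allocation: nₕ = n·NₕSₕ / Σⱼ NⱼSⱼ.
Σ NⱼSⱼ = 21650·297 + 18688·134 + 15964·212 = 1.231861 × 10^7.
n_{Large} = 182·18688·134 / (1.231861 × 10^7) = 37.0.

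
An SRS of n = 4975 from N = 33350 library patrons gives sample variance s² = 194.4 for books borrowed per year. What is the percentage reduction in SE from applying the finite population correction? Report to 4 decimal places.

f = n/N = 4975/33350 = 0.14917541.
SE_no-fpc = √(s²/n) = 0.19767493; SE_fpc = √((1−f)s²/n) = 0.18233566.
Ratio = √(1−f) = 0.92240153. Reduction = 100·(1 − 0.92240153) = 7.7598%.

7.7598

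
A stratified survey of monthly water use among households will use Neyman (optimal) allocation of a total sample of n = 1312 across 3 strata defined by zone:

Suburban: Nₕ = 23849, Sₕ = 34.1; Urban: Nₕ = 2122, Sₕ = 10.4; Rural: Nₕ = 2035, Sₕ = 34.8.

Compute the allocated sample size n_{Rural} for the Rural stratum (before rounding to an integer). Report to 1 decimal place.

102.5

Neyman allocation: nₕ = n·NₕSₕ / Σⱼ NⱼSⱼ.
Σ NⱼSⱼ = 23849·34.1 + 2122·10.4 + 2035·34.8 = 906137.7.
n_{Rural} = 1312·2035·34.8 / 906137.7 = 102.5.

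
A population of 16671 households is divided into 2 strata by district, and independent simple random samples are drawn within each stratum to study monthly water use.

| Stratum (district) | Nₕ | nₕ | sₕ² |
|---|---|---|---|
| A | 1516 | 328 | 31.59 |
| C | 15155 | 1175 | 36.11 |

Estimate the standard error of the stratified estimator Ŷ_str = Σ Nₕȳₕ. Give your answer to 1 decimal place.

Var(Ŷ_str) = Σₕ Nₕ²(1 − fₕ)sₕ²/nₕ.
A: 1516²·(1 − 328/1516)·31.59/328 = 173456.84.
C: 15155²·(1 − 1175/15155)·36.11/1175 = 6.5110755 × 10^6.
Sum = 6.6845323 × 10^6.
SE = √(6.6845323 × 10^6) = 2585.4.

2585.4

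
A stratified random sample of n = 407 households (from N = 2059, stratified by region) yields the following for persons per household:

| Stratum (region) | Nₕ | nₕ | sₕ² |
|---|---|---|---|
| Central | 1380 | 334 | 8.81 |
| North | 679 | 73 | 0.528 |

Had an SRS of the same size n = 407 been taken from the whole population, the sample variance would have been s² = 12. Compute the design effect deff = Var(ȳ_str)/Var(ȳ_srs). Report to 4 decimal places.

0.4093

Var(ȳ_str) = Σ Wₕ²(1−fₕ)sₕ²/nₕ with Wₕ = Nₕ/2059:
  Central: (1380/2059)²·(1−334/1380)·8.81/334 = 0.0089810584
  North: (679/2059)²·(1−73/679)·0.528/73 = 7.0200591 × 10^-4
  → Var(ȳ_str) = 0.0096830643.
Var(ȳ_srs) = (1 − 407/2059)·12/407 = 0.023655958.
deff = 0.0096830643 / 0.023655958 = 0.4093.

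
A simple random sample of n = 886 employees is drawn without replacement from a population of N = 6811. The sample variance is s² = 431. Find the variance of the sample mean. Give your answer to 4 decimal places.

Under SRS without replacement, Var(ȳ) = (1 − f)·s²/n with f = n/N = 886/6811 = 0.13008369.
Var(ȳ) = (1 − 0.13008369)·431/886 = 0.86991631·0.48645598 = 0.42317599.

0.4232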